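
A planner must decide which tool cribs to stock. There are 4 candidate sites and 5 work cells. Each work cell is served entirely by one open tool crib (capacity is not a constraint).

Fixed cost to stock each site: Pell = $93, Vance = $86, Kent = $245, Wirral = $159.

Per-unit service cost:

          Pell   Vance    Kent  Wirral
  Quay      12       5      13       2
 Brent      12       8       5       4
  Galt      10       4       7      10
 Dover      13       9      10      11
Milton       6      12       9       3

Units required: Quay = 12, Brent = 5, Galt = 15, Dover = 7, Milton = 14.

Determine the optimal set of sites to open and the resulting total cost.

For any fixed open set, each work cell goes to its cheapest open site; total = fixed + service.
{Vance, Wirral}: Quay→Wirral 2·12=24, Brent→Wirral 4·5=20, Galt→Vance 4·15=60, Dover→Vance 9·7=63, Milton→Wirral 3·14=42. Service 209; fixed 245; total 454.
{Wirral}: Quay→Wirral 2·12=24, Brent→Wirral 4·5=20, Galt→Wirral 10·15=150, Dover→Wirral 11·7=77, Milton→Wirral 3·14=42. Service 313; fixed 159; total 472.
{Vance}: service 391 + fixed 86 = 477
{Pell, Vance, Kent, Wirral}: service 209 + fixed 583 = 792
(All 15 nonempty subsets were checked; Vance and Wirral is lowest.)

Open Vance and Wirral; minimum total cost 454.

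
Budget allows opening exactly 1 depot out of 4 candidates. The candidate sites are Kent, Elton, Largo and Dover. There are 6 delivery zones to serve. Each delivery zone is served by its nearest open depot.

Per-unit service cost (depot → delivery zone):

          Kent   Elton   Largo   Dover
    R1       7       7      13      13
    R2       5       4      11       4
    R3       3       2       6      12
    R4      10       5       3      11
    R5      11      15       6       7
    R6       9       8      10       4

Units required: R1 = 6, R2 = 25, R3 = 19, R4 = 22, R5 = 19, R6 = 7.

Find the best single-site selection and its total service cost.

With exactly 1 open, each delivery zone uses its cheapest among the chosen.
{Elton}: R1→Elton 7·6=42, R2→Elton 4·25=100, R3→Elton 2·19=38, R4→Elton 5·22=110, R5→Elton 15·19=285, R6→Elton 8·7=56. Service cost 631.
{Kent}: service cost 716
{Largo}: service cost 717
Among all 4 size-1 choices, {Elton} is lowest.

Choose Elton only; total service cost 631.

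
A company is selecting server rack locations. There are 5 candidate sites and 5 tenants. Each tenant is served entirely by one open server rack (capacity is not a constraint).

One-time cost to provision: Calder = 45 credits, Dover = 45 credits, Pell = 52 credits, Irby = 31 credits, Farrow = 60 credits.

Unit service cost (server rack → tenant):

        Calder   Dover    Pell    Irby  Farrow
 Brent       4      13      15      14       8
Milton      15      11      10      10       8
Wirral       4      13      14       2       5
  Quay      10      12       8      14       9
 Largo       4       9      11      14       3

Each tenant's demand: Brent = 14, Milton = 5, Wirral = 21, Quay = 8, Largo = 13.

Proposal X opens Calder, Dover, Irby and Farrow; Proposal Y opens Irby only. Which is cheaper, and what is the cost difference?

Proposal X is cheaper by 183.

Proposal X: {Calder, Dover, Irby, Farrow}: Brent→Calder 4·14=56, Milton→Farrow 8·5=40, Wirral→Irby 2·21=42, Quay→Farrow 9·8=72, Largo→Farrow 3·13=39. Service 249; fixed 181; total 430.
Proposal Y: {Irby}: Brent→Irby 14·14=196, Milton→Irby 10·5=50, Wirral→Irby 2·21=42, Quay→Irby 14·8=112, Largo→Irby 14·13=182. Service 582; fixed 31; total 613.
Difference: |430 − 613| = 183.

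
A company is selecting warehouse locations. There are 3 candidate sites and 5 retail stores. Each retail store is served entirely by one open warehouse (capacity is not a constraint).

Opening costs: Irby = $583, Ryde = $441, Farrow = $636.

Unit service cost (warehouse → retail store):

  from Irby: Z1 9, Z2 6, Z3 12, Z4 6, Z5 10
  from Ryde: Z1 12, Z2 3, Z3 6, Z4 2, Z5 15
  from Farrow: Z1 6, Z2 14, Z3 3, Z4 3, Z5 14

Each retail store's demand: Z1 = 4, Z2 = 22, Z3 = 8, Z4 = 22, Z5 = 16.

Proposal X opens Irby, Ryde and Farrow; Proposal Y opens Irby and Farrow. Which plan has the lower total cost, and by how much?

Proposal Y is cheaper by 353.

Proposal X: {Irby, Ryde, Farrow}: Z1→Farrow 6·4=24, Z2→Ryde 3·22=66, Z3→Farrow 3·8=24, Z4→Ryde 2·22=44, Z5→Irby 10·16=160. Service 318; fixed 1660; total 1978.
Proposal Y: {Irby, Farrow}: Z1→Farrow 6·4=24, Z2→Irby 6·22=132, Z3→Farrow 3·8=24, Z4→Farrow 3·22=66, Z5→Irby 10·16=160. Service 406; fixed 1219; total 1625.
Difference: |1978 − 1625| = 353.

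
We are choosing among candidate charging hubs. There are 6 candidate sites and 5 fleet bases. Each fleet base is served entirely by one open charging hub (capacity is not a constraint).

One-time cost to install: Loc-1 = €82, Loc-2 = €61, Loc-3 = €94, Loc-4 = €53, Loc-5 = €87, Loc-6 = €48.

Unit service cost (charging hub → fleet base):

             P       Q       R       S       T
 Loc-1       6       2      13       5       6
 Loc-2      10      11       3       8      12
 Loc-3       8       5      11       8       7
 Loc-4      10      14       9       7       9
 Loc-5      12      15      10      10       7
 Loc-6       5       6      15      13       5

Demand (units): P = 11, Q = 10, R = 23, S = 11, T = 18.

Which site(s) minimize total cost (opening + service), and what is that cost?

Open Loc-1 and Loc-2; minimum total cost 461.

For any fixed open set, each fleet base goes to its cheapest open site; total = fixed + service.
{Loc-1, Loc-2}: P→Loc-1 6·11=66, Q→Loc-1 2·10=20, R→Loc-2 3·23=69, S→Loc-1 5·11=55, T→Loc-1 6·18=108. Service 318; fixed 143; total 461.
{Loc-2, Loc-6}: service 362 + fixed 109 = 471
{Loc-1, Loc-2, Loc-6}: service 289 + fixed 191 = 480
{Loc-1, Loc-2, Loc-3, Loc-4, Loc-5, Loc-6}: service 289 + fixed 425 = 714
No other subset beats 461.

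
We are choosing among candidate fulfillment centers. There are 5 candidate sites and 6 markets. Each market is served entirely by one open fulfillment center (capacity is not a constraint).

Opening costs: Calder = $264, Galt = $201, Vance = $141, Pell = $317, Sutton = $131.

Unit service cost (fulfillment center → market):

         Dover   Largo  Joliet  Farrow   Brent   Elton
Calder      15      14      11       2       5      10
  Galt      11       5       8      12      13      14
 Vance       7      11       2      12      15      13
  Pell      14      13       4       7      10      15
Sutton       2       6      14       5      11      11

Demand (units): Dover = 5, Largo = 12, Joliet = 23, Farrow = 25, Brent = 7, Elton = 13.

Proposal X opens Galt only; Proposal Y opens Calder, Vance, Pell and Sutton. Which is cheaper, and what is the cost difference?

Proposal X: {Galt}: Dover→Galt 11·5=55, Largo→Galt 5·12=60, Joliet→Galt 8·23=184, Farrow→Galt 12·25=300, Brent→Galt 13·7=91, Elton→Galt 14·13=182. Service 872; fixed 201; total 1073.
Proposal Y: {Calder, Vance, Pell, Sutton}: Dover→Sutton 2·5=10, Largo→Sutton 6·12=72, Joliet→Vance 2·23=46, Farrow→Calder 2·25=50, Brent→Calder 5·7=35, Elton→Calder 10·13=130. Service 343; fixed 853; total 1196.
Difference: |1073 − 1196| = 123.

Proposal X is cheaper by 123.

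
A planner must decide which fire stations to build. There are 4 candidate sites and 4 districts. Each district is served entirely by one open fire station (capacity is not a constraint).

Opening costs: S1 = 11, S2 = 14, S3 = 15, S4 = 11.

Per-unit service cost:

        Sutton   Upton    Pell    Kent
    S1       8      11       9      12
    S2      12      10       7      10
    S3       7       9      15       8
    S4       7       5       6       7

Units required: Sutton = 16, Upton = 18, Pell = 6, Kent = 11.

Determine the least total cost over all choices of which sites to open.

Minimum total cost: 326

For any fixed open set, each district goes to its cheapest open site; total = fixed + service.
{S4}: Sutton→S4 7·16=112, Upton→S4 5·18=90, Pell→S4 6·6=36, Kent→S4 7·11=77. Service 315; fixed 11; total 326.
{S1, S4}: service 315 + fixed 22 = 337
{S2, S4}: service 315 + fixed 25 = 340
{S1, S2, S3, S4}: Sutton→S3 7·16=112, Upton→S4 5·18=90, Pell→S4 6·6=36, Kent→S4 7·11=77. Service 315; fixed 51; total 366.
(All 15 nonempty subsets were checked; S4 only is lowest.)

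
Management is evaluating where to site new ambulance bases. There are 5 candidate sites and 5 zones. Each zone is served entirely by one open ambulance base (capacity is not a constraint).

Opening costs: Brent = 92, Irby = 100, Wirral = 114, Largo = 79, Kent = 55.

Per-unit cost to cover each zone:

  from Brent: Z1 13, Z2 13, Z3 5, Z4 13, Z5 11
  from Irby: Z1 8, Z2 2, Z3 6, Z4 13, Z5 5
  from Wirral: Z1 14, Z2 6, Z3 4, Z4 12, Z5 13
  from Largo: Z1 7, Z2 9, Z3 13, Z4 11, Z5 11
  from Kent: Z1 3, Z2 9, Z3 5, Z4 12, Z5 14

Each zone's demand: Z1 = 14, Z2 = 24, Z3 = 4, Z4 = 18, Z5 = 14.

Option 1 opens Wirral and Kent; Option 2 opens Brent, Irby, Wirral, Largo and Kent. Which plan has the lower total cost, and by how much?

Option 1 is cheaper by 45.

Option 1: {Wirral, Kent}: Z1→Kent 3·14=42, Z2→Wirral 6·24=144, Z3→Wirral 4·4=16, Z4→Wirral 12·18=216, Z5→Wirral 13·14=182. Service 600; fixed 169; total 769.
Option 2: {Brent, Irby, Wirral, Largo, Kent}: Z1→Kent 3·14=42, Z2→Irby 2·24=48, Z3→Wirral 4·4=16, Z4→Largo 11·18=198, Z5→Irby 5·14=70. Service 374; fixed 440; total 814.
Difference: |769 − 814| = 45.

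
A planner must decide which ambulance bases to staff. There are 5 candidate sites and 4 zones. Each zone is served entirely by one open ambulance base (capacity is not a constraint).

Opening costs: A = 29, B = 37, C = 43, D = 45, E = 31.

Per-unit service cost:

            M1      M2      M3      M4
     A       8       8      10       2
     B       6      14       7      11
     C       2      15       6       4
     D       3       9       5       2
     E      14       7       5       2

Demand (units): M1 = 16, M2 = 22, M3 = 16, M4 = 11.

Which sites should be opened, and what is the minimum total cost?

Open C and E; minimum total cost 362.

For any fixed open set, each zone goes to its cheapest open site; total = fixed + service.
{C, E}: M1→C 2·16=32, M2→E 7·22=154, M3→E 5·16=80, M4→E 2·11=22. Service 288; fixed 74; total 362.
{D, E}: service 304 + fixed 76 = 380
{A, C, E}: M1→C 2·16=32, M2→E 7·22=154, M3→E 5·16=80, M4→A 2·11=22. Service 288; fixed 103; total 391.
{A, B, C, D, E}: service 288 + fixed 185 = 473
No other subset beats 362.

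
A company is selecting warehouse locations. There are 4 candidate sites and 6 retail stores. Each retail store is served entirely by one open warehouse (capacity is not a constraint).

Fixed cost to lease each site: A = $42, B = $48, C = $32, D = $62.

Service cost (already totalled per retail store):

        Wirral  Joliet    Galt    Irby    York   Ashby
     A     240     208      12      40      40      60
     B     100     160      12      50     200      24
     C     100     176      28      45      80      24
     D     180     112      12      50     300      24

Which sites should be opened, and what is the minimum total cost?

For any fixed open set, each retail store goes to its cheapest open site; total = fixed + service.
{A, C, D}: Wirral→C 100, Joliet→D 112, Galt→A 12, Irby→A 40, York→A 40, Ashby→C 24. Service 328; fixed 136; total 464.
{A, B}: Wirral→B 100, Joliet→B 160, Galt→A 12, Irby→A 40, York→A 40, Ashby→B 24. Service 376; fixed 90; total 466.
{A, C}: service 392 + fixed 74 = 466
{A, B, C, D}: Wirral→B 100, Joliet→D 112, Galt→A 12, Irby→A 40, York→A 40, Ashby→B 24. Service 328; fixed 184; total 512.
No other subset beats 464.

Open A, C and D; minimum total cost 464.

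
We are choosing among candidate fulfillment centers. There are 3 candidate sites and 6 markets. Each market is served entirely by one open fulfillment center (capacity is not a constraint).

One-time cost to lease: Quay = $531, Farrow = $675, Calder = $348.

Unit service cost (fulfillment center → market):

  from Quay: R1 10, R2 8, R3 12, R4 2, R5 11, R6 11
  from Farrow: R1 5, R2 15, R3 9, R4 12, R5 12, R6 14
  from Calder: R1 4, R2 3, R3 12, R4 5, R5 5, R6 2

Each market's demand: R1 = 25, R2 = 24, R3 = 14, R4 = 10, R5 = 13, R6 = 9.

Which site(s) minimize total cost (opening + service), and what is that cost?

For any fixed open set, each market goes to its cheapest open site; total = fixed + service.
{Calder}: R1→Calder 4·25=100, R2→Calder 3·24=72, R3→Calder 12·14=168, R4→Calder 5·10=50, R5→Calder 5·13=65, R6→Calder 2·9=18. Service 473; fixed 348; total 821.
{Quay, Calder}: R1→Calder 4·25=100, R2→Calder 3·24=72, R3→Quay 12·14=168, R4→Quay 2·10=20, R5→Calder 5·13=65, R6→Calder 2·9=18. Service 443; fixed 879; total 1322.
{Quay}: service 872 + fixed 531 = 1403
{Quay, Farrow, Calder}: R1→Calder 4·25=100, R2→Calder 3·24=72, R3→Farrow 9·14=126, R4→Quay 2·10=20, R5→Calder 5·13=65, R6→Calder 2·9=18. Service 401; fixed 1554; total 1955.
No other subset beats 821.

Open Calder only; minimum total cost 821.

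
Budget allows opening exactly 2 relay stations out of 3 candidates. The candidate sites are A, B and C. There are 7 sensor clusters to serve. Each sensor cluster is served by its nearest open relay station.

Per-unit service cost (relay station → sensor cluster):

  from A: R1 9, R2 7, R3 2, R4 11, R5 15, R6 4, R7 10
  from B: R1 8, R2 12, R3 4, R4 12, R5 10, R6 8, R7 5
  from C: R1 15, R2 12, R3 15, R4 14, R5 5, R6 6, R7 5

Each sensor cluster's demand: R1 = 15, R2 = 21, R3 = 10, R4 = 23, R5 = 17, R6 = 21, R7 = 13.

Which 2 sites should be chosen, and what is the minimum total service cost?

With exactly 2 open, each sensor cluster uses its cheapest among the chosen.
{A, C}: R1→A 9·15=135, R2→A 7·21=147, R3→A 2·10=20, R4→A 11·23=253, R5→C 5·17=85, R6→A 4·21=84, R7→C 5·13=65. Service cost 789.
{A, B}: service cost 859
{B, C}: service cost 964
Among all 3 size-2 choices, {A, C} is lowest.

Choose A and C; total service cost 789.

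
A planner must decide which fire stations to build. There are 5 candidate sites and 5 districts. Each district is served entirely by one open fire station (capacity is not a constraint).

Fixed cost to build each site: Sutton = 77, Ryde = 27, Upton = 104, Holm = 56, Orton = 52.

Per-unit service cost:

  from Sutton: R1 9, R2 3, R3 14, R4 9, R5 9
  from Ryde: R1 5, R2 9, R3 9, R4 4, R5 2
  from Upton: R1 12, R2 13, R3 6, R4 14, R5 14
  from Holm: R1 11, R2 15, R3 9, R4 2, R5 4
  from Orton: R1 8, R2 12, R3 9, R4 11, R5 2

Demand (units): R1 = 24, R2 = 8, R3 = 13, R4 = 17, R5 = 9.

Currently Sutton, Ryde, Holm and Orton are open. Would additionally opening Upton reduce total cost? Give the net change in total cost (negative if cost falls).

No — net change +65 (cost rises by 65).

Current service cost with {Sutton, Ryde, Holm, Orton}: 313.
Adding Upton: each district re-picks its cheapest; new service cost 274, saving 39.
Extra fixed cost: 104. Net change = 104 − 39 = 65.
(Totals: 525 → 590.)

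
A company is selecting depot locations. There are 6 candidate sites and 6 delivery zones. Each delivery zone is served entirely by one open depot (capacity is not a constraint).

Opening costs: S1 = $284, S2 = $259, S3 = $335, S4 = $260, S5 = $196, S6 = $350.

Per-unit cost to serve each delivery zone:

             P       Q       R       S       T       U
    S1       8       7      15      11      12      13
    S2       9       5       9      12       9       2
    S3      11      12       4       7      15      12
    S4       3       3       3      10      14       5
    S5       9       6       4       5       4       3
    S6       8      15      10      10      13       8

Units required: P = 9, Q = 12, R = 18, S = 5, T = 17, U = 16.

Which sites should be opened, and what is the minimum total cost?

Open S5 only; minimum total cost 562.

For any fixed open set, each delivery zone goes to its cheapest open site; total = fixed + service.
{S5}: P→S5 9·9=81, Q→S5 6·12=72, R→S5 4·18=72, S→S5 5·5=25, T→S5 4·17=68, U→S5 3·16=48. Service 366; fixed 196; total 562.
{S4, S5}: P→S4 3·9=27, Q→S4 3·12=36, R→S4 3·18=54, S→S5 5·5=25, T→S5 4·17=68, U→S5 3·16=48. Service 258; fixed 456; total 714.
{S4}: P→S4 3·9=27, Q→S4 3·12=36, R→S4 3·18=54, S→S4 10·5=50, T→S4 14·17=238, U→S4 5·16=80. Service 485; fixed 260; total 745.
{S1, S2, S3, S4, S5, S6}: service 242 + fixed 1684 = 1926
No other subset beats 562.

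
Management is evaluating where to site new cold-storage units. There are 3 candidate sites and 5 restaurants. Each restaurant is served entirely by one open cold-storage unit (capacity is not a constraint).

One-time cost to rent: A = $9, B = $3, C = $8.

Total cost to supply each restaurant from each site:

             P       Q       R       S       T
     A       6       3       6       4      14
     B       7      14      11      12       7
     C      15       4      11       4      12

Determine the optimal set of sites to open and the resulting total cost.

Open A and B; minimum total cost 38.

For any fixed open set, each restaurant goes to its cheapest open site; total = fixed + service.
{A, B}: P→A 6, Q→A 3, R→A 6, S→A 4, T→B 7. Service 26; fixed 12; total 38.
{A}: service 33 + fixed 9 = 42
{B, C}: service 33 + fixed 11 = 44
{A, B, C}: service 26 + fixed 20 = 46
No other subset beats 38.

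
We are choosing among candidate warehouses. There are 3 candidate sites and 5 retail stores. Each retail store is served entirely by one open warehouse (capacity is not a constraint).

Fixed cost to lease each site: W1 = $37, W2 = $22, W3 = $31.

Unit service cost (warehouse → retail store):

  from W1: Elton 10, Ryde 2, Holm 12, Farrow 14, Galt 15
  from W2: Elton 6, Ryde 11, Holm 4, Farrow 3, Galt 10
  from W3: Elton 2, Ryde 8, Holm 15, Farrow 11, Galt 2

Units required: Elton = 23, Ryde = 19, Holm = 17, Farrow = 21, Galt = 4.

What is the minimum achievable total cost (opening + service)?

For any fixed open set, each retail store goes to its cheapest open site; total = fixed + service.
{W1, W2, W3}: Elton→W3 2·23=46, Ryde→W1 2·19=38, Holm→W2 4·17=68, Farrow→W2 3·21=63, Galt→W3 2·4=8. Service 223; fixed 90; total 313.
{W2, W3}: Elton→W3 2·23=46, Ryde→W3 8·19=152, Holm→W2 4·17=68, Farrow→W2 3·21=63, Galt→W3 2·4=8. Service 337; fixed 53; total 390.
{W1, W2}: service 347 + fixed 59 = 406
{W2}: Elton→W2 6·23=138, Ryde→W2 11·19=209, Holm→W2 4·17=68, Farrow→W2 3·21=63, Galt→W2 10·4=40. Service 518; fixed 22; total 540.
No other subset beats 313.

Minimum total cost: 313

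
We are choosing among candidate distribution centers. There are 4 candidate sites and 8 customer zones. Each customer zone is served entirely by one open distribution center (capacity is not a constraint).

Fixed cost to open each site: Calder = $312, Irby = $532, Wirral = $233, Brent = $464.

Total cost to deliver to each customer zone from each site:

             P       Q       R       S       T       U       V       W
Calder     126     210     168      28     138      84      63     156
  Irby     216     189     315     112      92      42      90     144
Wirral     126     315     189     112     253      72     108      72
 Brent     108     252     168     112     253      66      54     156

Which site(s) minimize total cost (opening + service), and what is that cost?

For any fixed open set, each customer zone goes to its cheapest open site; total = fixed + service.
{Calder}: P→Calder 126, Q→Calder 210, R→Calder 168, S→Calder 28, T→Calder 138, U→Calder 84, V→Calder 63, W→Calder 156. Service 973; fixed 312; total 1285.
{Calder, Wirral}: service 877 + fixed 545 = 1422
{Wirral}: service 1247 + fixed 233 = 1480
{Calder, Irby, Wirral, Brent}: P→Brent 108, Q→Irby 189, R→Calder 168, S→Calder 28, T→Irby 92, U→Irby 42, V→Brent 54, W→Wirral 72. Service 753; fixed 1541; total 2294.
No other subset beats 1285.

Open Calder only; minimum total cost 1285.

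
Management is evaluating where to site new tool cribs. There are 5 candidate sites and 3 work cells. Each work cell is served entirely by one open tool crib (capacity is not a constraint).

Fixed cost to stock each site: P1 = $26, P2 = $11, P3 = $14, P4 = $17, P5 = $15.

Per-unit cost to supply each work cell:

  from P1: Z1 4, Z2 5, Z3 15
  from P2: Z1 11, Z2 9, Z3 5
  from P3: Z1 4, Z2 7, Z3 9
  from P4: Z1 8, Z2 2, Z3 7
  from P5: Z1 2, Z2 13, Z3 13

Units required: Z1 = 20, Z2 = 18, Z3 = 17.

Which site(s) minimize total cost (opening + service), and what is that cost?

Open P2, P4 and P5; minimum total cost 204.

For any fixed open set, each work cell goes to its cheapest open site; total = fixed + service.
{P2, P4, P5}: Z1→P5 2·20=40, Z2→P4 2·18=36, Z3→P2 5·17=85. Service 161; fixed 43; total 204.
{P2, P3, P4, P5}: Z1→P5 2·20=40, Z2→P4 2·18=36, Z3→P2 5·17=85. Service 161; fixed 57; total 218.
{P4, P5}: Z1→P5 2·20=40, Z2→P4 2·18=36, Z3→P4 7·17=119. Service 195; fixed 32; total 227.
{P1, P2, P3, P4, P5}: Z1→P5 2·20=40, Z2→P4 2·18=36, Z3→P2 5·17=85. Service 161; fixed 83; total 244.
No other subset beats 204.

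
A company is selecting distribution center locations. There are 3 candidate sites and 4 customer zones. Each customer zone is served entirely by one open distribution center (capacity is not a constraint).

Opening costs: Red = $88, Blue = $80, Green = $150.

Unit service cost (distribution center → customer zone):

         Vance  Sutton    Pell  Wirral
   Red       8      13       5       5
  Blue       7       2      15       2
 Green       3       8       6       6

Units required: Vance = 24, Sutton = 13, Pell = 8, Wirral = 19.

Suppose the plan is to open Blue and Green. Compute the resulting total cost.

Total cost: 414

Each customer zone is assigned to its cheapest site among the open ones.
{Blue, Green}: Vance→Green 3·24=72, Sutton→Blue 2·13=26, Pell→Green 6·8=48, Wirral→Blue 2·19=38. Service 184; fixed 230; total 414.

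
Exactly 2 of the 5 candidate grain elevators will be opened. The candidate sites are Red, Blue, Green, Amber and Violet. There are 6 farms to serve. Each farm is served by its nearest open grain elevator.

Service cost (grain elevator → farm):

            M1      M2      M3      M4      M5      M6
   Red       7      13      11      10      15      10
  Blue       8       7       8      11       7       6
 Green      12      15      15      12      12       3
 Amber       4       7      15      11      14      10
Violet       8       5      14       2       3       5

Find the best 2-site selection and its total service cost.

With exactly 2 open, each farm uses its cheapest among the chosen.
{Blue, Violet}: M1→Blue 8, M2→Violet 5, M3→Blue 8, M4→Violet 2, M5→Violet 3, M6→Violet 5. Service cost 31.
{Red, Violet}: service cost 33
{Amber, Violet}: service cost 33
Among all 10 size-2 choices, {Blue, Violet} is lowest.

Choose Blue and Violet; total service cost 31.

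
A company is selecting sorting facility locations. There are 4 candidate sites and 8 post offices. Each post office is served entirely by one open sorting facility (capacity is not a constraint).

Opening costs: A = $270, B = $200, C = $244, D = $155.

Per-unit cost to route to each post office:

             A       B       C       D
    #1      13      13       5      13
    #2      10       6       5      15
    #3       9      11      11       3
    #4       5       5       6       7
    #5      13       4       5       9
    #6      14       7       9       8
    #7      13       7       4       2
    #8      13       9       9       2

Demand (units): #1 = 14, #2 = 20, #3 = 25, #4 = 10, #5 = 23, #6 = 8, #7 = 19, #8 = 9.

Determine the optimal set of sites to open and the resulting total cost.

For any fixed open set, each post office goes to its cheapest open site; total = fixed + service.
{C, D}: #1→C 5·14=70, #2→C 5·20=100, #3→D 3·25=75, #4→C 6·10=60, #5→C 5·23=115, #6→D 8·8=64, #7→D 2·19=38, #8→D 2·9=18. Service 540; fixed 399; total 939.
{B, D}: service 631 + fixed 355 = 986
{C}: service 849 + fixed 244 = 1093
{A, B, C, D}: service 499 + fixed 869 = 1368
(All 15 nonempty subsets were checked; C and D is lowest.)

Open C and D; minimum total cost 939.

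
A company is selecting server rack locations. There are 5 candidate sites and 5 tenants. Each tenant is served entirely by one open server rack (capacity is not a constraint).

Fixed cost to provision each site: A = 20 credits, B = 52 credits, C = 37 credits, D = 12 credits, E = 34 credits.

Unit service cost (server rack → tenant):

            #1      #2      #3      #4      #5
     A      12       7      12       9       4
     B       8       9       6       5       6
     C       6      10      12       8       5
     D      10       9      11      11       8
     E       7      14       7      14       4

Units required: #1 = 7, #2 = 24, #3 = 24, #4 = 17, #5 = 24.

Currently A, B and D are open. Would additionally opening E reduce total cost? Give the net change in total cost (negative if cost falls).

No — net change +27 (cost rises by 27).

Current service cost with {A, B, D}: 549.
Adding E: each tenant re-picks its cheapest; new service cost 542, saving 7.
Extra fixed cost: 34. Net change = 34 − 7 = 27.
(Totals: 633 → 660.)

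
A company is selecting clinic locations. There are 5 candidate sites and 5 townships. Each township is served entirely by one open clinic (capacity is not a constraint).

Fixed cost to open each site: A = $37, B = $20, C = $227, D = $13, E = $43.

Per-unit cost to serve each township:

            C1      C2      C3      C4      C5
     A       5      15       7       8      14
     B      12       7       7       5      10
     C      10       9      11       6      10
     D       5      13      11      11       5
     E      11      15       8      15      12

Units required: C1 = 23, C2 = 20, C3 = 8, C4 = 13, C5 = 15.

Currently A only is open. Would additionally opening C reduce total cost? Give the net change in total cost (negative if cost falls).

No — net change +21 (cost rises by 21).

Current service cost with {A}: 785.
Adding C: each township re-picks its cheapest; new service cost 579, saving 206.
Extra fixed cost: 227. Net change = 227 − 206 = 21.
(Totals: 822 → 843.)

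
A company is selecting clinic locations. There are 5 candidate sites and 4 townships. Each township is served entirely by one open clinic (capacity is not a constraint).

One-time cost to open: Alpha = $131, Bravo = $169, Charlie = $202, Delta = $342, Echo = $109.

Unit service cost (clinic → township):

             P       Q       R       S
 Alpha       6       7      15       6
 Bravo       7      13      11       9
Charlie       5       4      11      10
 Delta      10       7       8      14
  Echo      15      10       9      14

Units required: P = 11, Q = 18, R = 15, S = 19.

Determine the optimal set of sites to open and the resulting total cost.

For any fixed open set, each township goes to its cheapest open site; total = fixed + service.
{Alpha}: P→Alpha 6·11=66, Q→Alpha 7·18=126, R→Alpha 15·15=225, S→Alpha 6·19=114. Service 531; fixed 131; total 662.
{Alpha, Echo}: service 441 + fixed 240 = 681
{Charlie}: service 482 + fixed 202 = 684
{Alpha, Bravo, Charlie, Delta, Echo}: P→Charlie 5·11=55, Q→Charlie 4·18=72, R→Delta 8·15=120, S→Alpha 6·19=114. Service 361; fixed 953; total 1314.
No other subset beats 662.

Open Alpha only; minimum total cost 662.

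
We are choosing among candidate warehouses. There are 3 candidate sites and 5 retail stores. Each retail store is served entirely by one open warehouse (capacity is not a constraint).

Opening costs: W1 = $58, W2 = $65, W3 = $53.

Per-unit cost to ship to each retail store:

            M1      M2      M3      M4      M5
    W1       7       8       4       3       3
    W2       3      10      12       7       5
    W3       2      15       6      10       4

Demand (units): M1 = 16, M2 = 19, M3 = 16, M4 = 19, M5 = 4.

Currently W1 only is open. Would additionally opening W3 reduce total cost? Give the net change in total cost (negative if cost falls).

Yes — net change −27 (cost falls by 27).

Current service cost with {W1}: 397.
Adding W3: each retail store re-picks its cheapest; new service cost 317, saving 80.
Extra fixed cost: 53. Net change = 53 − 80 = -27.
(Totals: 455 → 428.)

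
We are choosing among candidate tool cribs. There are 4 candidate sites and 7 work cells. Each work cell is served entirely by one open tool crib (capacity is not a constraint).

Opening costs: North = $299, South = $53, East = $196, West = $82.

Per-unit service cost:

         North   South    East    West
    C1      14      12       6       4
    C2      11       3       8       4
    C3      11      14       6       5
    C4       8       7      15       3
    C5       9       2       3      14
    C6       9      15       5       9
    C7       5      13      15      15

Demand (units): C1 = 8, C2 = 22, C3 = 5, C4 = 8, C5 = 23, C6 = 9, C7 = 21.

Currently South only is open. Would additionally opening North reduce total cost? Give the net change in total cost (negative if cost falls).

No — net change +62 (cost rises by 62).

Current service cost with {South}: 742.
Adding North: each work cell re-picks its cheapest; new service cost 505, saving 237.
Extra fixed cost: 299. Net change = 299 − 237 = 62.
(Totals: 795 → 857.)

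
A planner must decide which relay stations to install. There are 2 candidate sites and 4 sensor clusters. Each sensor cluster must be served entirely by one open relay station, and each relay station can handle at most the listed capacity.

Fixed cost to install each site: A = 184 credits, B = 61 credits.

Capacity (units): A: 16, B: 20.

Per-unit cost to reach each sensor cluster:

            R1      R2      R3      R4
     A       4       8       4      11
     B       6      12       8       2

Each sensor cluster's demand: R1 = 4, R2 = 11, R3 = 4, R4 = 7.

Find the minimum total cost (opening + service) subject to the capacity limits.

Open {A, B}: R1→B 6·4=24, R2→A 8·11=88, R3→A 4·4=16, R4→B 2·7=14.
Loads: A carries 15/16, B carries 11/20. Service 142; fixed 245; total 387.
Next best feasible plan costs 395.

Minimum total cost: 387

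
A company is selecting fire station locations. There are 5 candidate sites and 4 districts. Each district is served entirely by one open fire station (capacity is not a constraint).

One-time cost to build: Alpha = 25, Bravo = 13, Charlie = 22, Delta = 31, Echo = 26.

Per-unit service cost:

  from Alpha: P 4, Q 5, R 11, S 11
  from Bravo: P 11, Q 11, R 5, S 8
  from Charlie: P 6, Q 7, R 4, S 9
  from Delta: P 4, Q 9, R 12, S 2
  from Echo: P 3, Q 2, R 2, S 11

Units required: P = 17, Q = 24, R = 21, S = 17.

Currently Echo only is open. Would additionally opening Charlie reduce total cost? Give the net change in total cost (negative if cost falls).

Yes — net change −12 (cost falls by 12).

Current service cost with {Echo}: 328.
Adding Charlie: each district re-picks its cheapest; new service cost 294, saving 34.
Extra fixed cost: 22. Net change = 22 − 34 = -12.
(Totals: 354 → 342.)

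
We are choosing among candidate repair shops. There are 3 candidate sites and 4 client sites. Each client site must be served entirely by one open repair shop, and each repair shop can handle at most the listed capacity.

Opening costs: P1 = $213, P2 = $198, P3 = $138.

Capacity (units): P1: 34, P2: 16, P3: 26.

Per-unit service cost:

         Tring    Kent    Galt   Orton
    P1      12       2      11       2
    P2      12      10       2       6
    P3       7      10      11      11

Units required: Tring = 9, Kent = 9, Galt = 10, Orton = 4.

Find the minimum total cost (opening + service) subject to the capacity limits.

Minimum total cost: 457

Open {P1}: Tring→P1 12·9=108, Kent→P1 2·9=18, Galt→P1 11·10=110, Orton→P1 2·4=8.
Loads: P1 carries 32/34. Service 244; fixed 213; total 457.
Next best feasible plan costs 533.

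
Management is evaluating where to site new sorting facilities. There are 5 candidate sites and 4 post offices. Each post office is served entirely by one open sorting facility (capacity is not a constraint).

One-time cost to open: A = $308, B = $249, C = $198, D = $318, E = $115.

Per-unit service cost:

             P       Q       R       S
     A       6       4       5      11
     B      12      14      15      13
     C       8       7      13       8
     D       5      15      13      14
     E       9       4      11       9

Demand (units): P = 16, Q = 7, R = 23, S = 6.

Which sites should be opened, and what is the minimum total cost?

Open E only; minimum total cost 594.

For any fixed open set, each post office goes to its cheapest open site; total = fixed + service.
{E}: P→E 9·16=144, Q→E 4·7=28, R→E 11·23=253, S→E 9·6=54. Service 479; fixed 115; total 594.
{A}: service 305 + fixed 308 = 613
{A, E}: service 293 + fixed 423 = 716
{A, B, C, D, E}: P→D 5·16=80, Q→A 4·7=28, R→A 5·23=115, S→C 8·6=48. Service 271; fixed 1188; total 1459.
No other subset beats 594.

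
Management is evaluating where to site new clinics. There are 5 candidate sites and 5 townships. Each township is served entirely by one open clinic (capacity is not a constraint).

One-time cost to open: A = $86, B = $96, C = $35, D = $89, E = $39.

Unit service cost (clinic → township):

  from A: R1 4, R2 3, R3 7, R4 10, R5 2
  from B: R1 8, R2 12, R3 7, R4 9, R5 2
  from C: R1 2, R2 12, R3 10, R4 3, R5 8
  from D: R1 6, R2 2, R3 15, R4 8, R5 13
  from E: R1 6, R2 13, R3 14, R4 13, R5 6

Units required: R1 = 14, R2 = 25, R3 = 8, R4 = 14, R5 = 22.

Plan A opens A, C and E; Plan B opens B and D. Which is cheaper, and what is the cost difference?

Plan A is cheaper by 126.

Plan A: {A, C, E}: R1→C 2·14=28, R2→A 3·25=75, R3→A 7·8=56, R4→C 3·14=42, R5→A 2·22=44. Service 245; fixed 160; total 405.
Plan B: {B, D}: R1→D 6·14=84, R2→D 2·25=50, R3→B 7·8=56, R4→D 8·14=112, R5→B 2·22=44. Service 346; fixed 185; total 531.
Difference: |405 − 531| = 126.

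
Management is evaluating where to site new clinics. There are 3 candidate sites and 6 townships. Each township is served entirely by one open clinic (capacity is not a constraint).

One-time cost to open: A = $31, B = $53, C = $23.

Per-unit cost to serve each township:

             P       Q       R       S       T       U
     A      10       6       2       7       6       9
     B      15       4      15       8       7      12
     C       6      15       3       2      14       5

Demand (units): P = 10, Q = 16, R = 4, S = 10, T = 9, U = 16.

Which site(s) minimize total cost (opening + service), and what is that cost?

Open A and C; minimum total cost 372.

For any fixed open set, each township goes to its cheapest open site; total = fixed + service.
{A, C}: P→C 6·10=60, Q→A 6·16=96, R→A 2·4=8, S→C 2·10=20, T→A 6·9=54, U→C 5·16=80. Service 318; fixed 54; total 372.
{B, C}: service 299 + fixed 76 = 375
{A, B, C}: service 286 + fixed 107 = 393
{C}: P→C 6·10=60, Q→C 15·16=240, R→C 3·4=12, S→C 2·10=20, T→C 14·9=126, U→C 5·16=80. Service 538; fixed 23; total 561.
No other subset beats 372.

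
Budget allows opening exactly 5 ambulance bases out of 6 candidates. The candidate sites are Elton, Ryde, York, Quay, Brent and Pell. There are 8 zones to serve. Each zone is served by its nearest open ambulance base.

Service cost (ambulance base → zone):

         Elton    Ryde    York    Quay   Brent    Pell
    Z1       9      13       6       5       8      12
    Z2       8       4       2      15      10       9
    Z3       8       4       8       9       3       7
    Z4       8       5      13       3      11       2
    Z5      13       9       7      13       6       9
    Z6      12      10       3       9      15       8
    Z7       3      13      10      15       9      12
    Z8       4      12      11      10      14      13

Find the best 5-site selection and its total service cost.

Choose Elton, York, Quay, Brent and Pell; total service cost 28.

With exactly 5 open, each zone uses its cheapest among the chosen.
{Elton, York, Quay, Brent, Pell}: Z1→Quay 5, Z2→York 2, Z3→Brent 3, Z4→Pell 2, Z5→Brent 6, Z6→York 3, Z7→Elton 3, Z8→Elton 4. Service cost 28.
{Elton, Ryde, York, Quay, Brent}: service cost 29
{Elton, Ryde, York, Brent, Pell}: service cost 29
Among all 6 size-5 choices, {Elton, York, Quay, Brent, Pell} is lowest.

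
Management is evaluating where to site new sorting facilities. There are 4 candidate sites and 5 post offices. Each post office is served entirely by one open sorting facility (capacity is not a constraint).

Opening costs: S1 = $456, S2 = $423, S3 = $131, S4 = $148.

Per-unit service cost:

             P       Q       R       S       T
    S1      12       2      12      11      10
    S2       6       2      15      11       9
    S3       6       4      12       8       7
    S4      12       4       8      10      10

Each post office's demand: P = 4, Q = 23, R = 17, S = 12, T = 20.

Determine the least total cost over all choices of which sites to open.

Minimum total cost: 687

For any fixed open set, each post office goes to its cheapest open site; total = fixed + service.
{S3}: P→S3 6·4=24, Q→S3 4·23=92, R→S3 12·17=204, S→S3 8·12=96, T→S3 7·20=140. Service 556; fixed 131; total 687.
{S4}: service 596 + fixed 148 = 744
{S3, S4}: P→S3 6·4=24, Q→S3 4·23=92, R→S4 8·17=136, S→S3 8·12=96, T→S3 7·20=140. Service 488; fixed 279; total 767.
{S1, S2, S3, S4}: service 442 + fixed 1158 = 1600
No other subset beats 687.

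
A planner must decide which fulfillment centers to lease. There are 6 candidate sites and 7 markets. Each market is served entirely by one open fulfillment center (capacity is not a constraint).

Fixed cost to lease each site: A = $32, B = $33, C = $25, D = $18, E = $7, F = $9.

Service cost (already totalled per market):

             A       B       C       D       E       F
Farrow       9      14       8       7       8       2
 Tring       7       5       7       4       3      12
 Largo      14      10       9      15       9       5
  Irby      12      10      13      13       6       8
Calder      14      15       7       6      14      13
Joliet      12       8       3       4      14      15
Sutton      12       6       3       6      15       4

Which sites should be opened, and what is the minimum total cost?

Open D and F; minimum total cost 60.

For any fixed open set, each market goes to its cheapest open site; total = fixed + service.
{D, F}: Farrow→F 2, Tring→D 4, Largo→F 5, Irby→F 8, Calder→D 6, Joliet→D 4, Sutton→F 4. Service 33; fixed 27; total 60.
{E, F}: service 47 + fixed 16 = 63
{D, E, F}: Farrow→F 2, Tring→E 3, Largo→F 5, Irby→E 6, Calder→D 6, Joliet→D 4, Sutton→F 4. Service 30; fixed 34; total 64.
{A, B, C, D, E, F}: Farrow→F 2, Tring→E 3, Largo→F 5, Irby→E 6, Calder→D 6, Joliet→C 3, Sutton→C 3. Service 28; fixed 124; total 152.
No other subset beats 60.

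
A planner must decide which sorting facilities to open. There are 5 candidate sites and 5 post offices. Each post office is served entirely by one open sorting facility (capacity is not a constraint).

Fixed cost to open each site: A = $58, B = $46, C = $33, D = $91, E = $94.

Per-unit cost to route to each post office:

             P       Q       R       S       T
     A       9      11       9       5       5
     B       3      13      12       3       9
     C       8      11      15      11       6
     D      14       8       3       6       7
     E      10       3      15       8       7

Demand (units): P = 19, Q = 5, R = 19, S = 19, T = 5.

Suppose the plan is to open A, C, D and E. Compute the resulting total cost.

Each post office is assigned to its cheapest site among the open ones.
{A, C, D, E}: P→C 8·19=152, Q→E 3·5=15, R→D 3·19=57, S→A 5·19=95, T→A 5·5=25. Service 344; fixed 276; total 620.

Total cost: 620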